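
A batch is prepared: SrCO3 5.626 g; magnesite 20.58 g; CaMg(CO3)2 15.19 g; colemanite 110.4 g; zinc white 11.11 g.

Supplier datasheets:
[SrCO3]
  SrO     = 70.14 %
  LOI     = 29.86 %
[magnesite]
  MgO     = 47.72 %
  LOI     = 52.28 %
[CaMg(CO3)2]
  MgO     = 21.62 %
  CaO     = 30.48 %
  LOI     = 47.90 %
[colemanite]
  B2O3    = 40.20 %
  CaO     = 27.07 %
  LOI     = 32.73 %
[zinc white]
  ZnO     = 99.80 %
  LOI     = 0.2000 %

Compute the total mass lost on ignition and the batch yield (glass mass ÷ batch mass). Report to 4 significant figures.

The working math keeps full float precision through the solve. Intermediates are printed rounded to 4 significant figures alongside each step. Each reported result undergoes a single rounding. All derived quantities, including totals, yield, five oxide percentages, LOI, glass mass, are computed starting from the weights at 107.0 g of glass at exact precision as quoted within the problem or the answer.
Each material's LOI contribution:
  SrCO3: 5.626 × 0.2986 = 1.680 g
  magnesite: 20.58 × 0.5228 = 10.76 g
  CaMg(CO3)2: 15.19 × 0.4790 = 7.276 g
  colemanite: 110.4 × 0.3273 = 36.13 g
  zinc white: 11.11 × 0.002000 = 0.02222 g
Total LOI = 55.87 g
Glass = batch − LOI = 162.9 − 55.87 = 107.0 g

LOI loss = 55.87 g; glass = 107.0 g; yield = 65.70%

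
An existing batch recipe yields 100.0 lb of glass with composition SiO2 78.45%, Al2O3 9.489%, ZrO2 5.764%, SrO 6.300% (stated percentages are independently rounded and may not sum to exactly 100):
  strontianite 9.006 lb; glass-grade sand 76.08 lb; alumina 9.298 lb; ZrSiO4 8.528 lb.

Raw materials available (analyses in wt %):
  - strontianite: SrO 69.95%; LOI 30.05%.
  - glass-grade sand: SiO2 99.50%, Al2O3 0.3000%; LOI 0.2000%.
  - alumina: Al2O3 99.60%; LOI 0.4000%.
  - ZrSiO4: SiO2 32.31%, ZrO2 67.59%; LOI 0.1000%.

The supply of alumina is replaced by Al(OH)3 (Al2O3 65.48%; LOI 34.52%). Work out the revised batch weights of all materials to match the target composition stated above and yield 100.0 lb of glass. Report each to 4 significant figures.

Revised batch per 100.0 lb glass:
  strontianite: 9.006 lb
  glass-grade sand: 76.08 lb
  Al(OH)3: 14.14 lb
  ZrSiO4: 8.528 lb
Total batch = 107.8 lb; LOI loss = 7.748 lb

Values along the way appear, rounded to 4 significant digits, between the steps; the working math keeps exact precision through the solve. Each reported figure takes a single rounding; the derived quantities are re-derived at exact precision (yield, LOI, four oxide percentages, totals, glass mass) starting from the weights for 100.0 lb of glass exactly as shown in problem or answer.
The oxide mass targets at 100.0 lb glass:
  SiO2: 78.45% × 100.0 = 78.45 lb
  Al2O3: 9.489% × 100.0 = 9.489 lb
  ZrO2: 5.764% × 100.0 = 5.764 lb
  SrO: 6.300% × 100.0 = 6.300 lb
Balance tally, oxide-wise, with the batch weights as given, under the basis named above (summed amounts equal target values net of answer rounding effects):
  SiO2: 76.08·0.9950 + 8.528·0.3231 = 78.45 lb (target 78.45 lb)
  Al2O3: 76.08·0.003000 + 14.14·0.6548 = 9.487 lb (target 9.489 lb)
  ZrO2: 8.528·0.6759 = 5.764 lb (target 5.764 lb)
  SrO: 9.006·0.6995 = 6.300 lb (target 6.300 lb)
Auditing the glass mass value: whole batch net of LOI = 100.0 lb (oxide target masses add up to 100.0 lb; against the stated basis, 100.0 lb — a pure rounding effect).
Batch total: Σ batch = 107.8 lb; Σ batch·LOI gives LOI loss = 7.748 lb; yield = glass ÷ total batch = 92.81%.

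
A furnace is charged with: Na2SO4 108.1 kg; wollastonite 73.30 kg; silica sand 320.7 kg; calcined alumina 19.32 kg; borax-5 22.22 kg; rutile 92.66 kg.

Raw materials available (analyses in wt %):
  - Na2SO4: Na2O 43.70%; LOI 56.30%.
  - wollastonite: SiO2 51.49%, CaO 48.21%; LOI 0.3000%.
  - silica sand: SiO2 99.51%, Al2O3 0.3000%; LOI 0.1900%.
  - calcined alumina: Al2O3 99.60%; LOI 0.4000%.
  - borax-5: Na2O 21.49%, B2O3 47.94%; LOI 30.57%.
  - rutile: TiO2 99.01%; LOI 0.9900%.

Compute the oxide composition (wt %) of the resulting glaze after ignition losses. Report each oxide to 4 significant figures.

In-progress results appear rounded to 4 significant digits — all arithmetic maintains full float precision at all times. Each reported number is rounded just once. All derived quantities, which include six oxide percentages, net glass mass, totals, LOI, the yield, are recomputed at exact precision, exactly as shown in problem or answer, starting from the weights for 566.8 kg of glass.
What the batch supplies per oxide:
  Na2O: 108.1·0.4370 + 22.22·0.2149 = 52.01 kg
  B2O3: 22.22·0.4794 = 10.65 kg
  SiO2: 73.30·0.5149 + 320.7·0.9951 = 356.9 kg
  Al2O3: 320.7·0.003000 + 19.32·0.9960 = 20.20 kg
  CaO: 73.30·0.4821 = 35.34 kg
  TiO2: 92.66·0.9901 = 91.74 kg
LOI: 108.1·0.5630 + 73.30·0.003000 + 320.7·0.001900 + 19.32·0.004000 + 22.22·0.3057 + 92.66·0.009900 = 69.48 kg
Glass mass = batch − LOI = 636.3 − 69.48 = 566.8 kg (= Σ oxide masses)
each oxide over glass, ×100, is wt %

Glass mass = 566.8 kg (batch 636.3 − LOI 69.48).
Composition: Na2O 9.177%, B2O3 1.879%, SiO2 62.96%, Al2O3 3.565%, CaO 6.234%, TiO2 16.19%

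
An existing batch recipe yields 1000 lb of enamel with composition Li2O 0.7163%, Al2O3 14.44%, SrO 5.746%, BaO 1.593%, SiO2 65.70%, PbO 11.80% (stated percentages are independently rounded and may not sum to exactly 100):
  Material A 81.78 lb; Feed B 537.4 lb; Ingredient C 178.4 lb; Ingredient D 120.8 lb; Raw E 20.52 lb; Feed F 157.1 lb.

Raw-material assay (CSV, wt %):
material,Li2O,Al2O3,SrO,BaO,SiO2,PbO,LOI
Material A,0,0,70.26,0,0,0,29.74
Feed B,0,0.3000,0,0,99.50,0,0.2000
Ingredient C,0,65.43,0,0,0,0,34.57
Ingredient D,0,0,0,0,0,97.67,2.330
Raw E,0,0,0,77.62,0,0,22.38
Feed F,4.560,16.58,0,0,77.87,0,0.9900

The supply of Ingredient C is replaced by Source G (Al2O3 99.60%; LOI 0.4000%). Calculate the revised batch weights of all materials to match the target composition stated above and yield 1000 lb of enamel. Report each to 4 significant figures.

Revised batch per 1000 lb enamel:
  Material A: 81.78 lb
  Feed B: 537.4 lb
  Source G: 117.2 lb
  Ingredient D: 120.8 lb
  Raw E: 20.52 lb
  Feed F: 157.1 lb
Total batch = 1035 lb; LOI loss = 34.83 lb

Intermediates are printed rounded off to 4 significant figures in the working; each numeric step maintains exact precision through every step; every reported value undergoes a single rounding. Derived quantities (yield, net glass mass, ignition loss, the totals, six oxide percentages) are computed starting from the weights for 1000 lb of glass in full float precision, exactly as printed in the question or the answer.
Target oxide masses per 1000 lb enamel:
  Li2O: 0.7163% × 1000 = 7.163 lb
  Al2O3: 14.44% × 1000 = 144.4 lb
  SrO: 5.746% × 1000 = 57.46 lb
  BaO: 1.593% × 1000 = 15.93 lb
  SiO2: 65.70% × 1000 = 657.0 lb
  PbO: 11.80% × 1000 = 118.0 lb
Mass-balance tally per oxide given the weights on record, at the basis given (oxide sums agree with the targets exact up to rounding of places):
  Li2O: 157.1·0.04560 = 7.164 lb (target 7.163 lb)
  Al2O3: 537.4·0.003000 + 117.2·0.9960 + 157.1·0.1658 = 144.4 lb (target 144.4 lb)
  SrO: 81.78·0.7026 = 57.46 lb (target 57.46 lb)
  BaO: 20.52·0.7762 = 15.93 lb (target 15.93 lb)
  SiO2: 537.4·0.9950 + 157.1·0.7787 = 657.0 lb (target 657.0 lb)
  PbO: 120.8·0.9767 = 118.0 lb (target 118.0 lb)
Consistency of the glass mass: Σ batch − LOI loss = 1000 lb (summing oxide targets gives 1000 lb; with the basis standing at 1000 lb — a pure rounding effect).
Adding the batch up: Σ batch = 1035 lb; the LOI term Σ batch·LOI equals 34.83 lb; yield: glass divided by total = 96.63%.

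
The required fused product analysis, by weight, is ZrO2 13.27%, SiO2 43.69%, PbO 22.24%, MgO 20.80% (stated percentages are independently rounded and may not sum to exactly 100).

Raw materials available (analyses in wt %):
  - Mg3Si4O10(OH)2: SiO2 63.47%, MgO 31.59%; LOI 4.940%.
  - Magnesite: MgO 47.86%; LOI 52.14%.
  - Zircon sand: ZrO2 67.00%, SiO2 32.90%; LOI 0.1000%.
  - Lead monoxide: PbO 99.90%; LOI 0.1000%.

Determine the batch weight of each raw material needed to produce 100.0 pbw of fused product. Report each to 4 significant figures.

Batch per 100.0 pbw fused product:
  Mg3Si4O10(OH)2: 58.57 pbw
  Magnesite: 4.802 pbw
  Zircon sand: 19.81 pbw
  Lead monoxide: 22.26 pbw
Total batch = 105.4 pbw; LOI loss = 5.439 pbw; yield = 94.84%

In-progress results are shown rounded off to 4 significant digits alongside each step. Each numeric step maintains full precision in every operation; every reported number is rounded once only — all derived quantities are recomputed from the weighed amounts for 100.0 pbw of glass in exact precision (glass mass, totals, LOI, yield, four oxide percentages) precisely as stated by the question or the answer.
Oxide-by-oxide targets in 100.0 pbw fused product:
  ZrO2: 13.27% × 100.0 = 13.27 pbw
  SiO2: 43.69% × 100.0 = 43.69 pbw
  PbO: 22.24% × 100.0 = 22.24 pbw
  MgO: 20.80% × 100.0 = 20.80 pbw
Mass-balance tally per oxide per the reported batch figures, under the basis named above (oxide sums agree with the targets given rounding of the digits):
  ZrO2: 19.81·0.6700 = 13.27 pbw (target 13.27 pbw)
  SiO2: 58.57·0.6347 + 19.81·0.3290 = 43.69 pbw (target 43.69 pbw)
  PbO: 22.26·0.9990 = 22.24 pbw (target 22.24 pbw)
  MgO: 58.57·0.3159 + 4.802·0.4786 = 20.80 pbw (target 20.80 pbw)
Glass-mass bookkeeping: net batch after ignition = 100.0 pbw (per-oxide target masses sum to 100.0 pbw; stated basis 100.0 pbw — any gap is answer rounding).
Total batch = Σ batch = 105.4 pbw; ignition loss, Σ(batch × LOI) = 5.439 pbw; yield = glass ÷ total batch = 94.84%.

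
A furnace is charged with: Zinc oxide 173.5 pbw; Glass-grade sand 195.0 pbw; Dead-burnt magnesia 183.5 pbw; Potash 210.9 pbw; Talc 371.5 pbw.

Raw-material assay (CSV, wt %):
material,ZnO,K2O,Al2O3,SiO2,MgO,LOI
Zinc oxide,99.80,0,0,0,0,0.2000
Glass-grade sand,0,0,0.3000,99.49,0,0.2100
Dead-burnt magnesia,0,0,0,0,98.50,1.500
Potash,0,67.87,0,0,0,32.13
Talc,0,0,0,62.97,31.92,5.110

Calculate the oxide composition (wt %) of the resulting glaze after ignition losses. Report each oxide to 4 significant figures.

All arithmetic holds full float precision at each step. Values along the way appear with 4-significant-digit rounding when written out. Exactly one rounding goes into each reported number — derived quantities, which include totals, glass mass, five oxide percentages, yield, LOI, are rebuilt in exact precision, as they appear in question or answer, using the weight values on 1044 pbw of glass.
Oxide masses out of the charge:
  ZnO: 173.5·0.9980 = 173.2 pbw
  K2O: 210.9·0.6787 = 143.1 pbw
  Al2O3: 195.0·0.003000 = 0.5850 pbw
  SiO2: 195.0·0.9949 + 371.5·0.6297 = 427.9 pbw
  MgO: 183.5·0.9850 + 371.5·0.3192 = 299.3 pbw
LOI: 173.5·0.002000 + 195.0·0.002100 + 183.5·0.01500 + 210.9·0.3213 + 371.5·0.05110 = 90.25 pbw
Resulting glass, batch − LOI: 1134 − 90.25 = 1044 pbw (equal to the oxide-mass sum)
oxide / glass × 100 gives the wt %

Glass mass = 1044 pbw (batch 1134 − LOI 90.25).
Composition: ZnO 16.58%, K2O 13.71%, Al2O3 0.05603%, SiO2 40.98%, MgO 28.67%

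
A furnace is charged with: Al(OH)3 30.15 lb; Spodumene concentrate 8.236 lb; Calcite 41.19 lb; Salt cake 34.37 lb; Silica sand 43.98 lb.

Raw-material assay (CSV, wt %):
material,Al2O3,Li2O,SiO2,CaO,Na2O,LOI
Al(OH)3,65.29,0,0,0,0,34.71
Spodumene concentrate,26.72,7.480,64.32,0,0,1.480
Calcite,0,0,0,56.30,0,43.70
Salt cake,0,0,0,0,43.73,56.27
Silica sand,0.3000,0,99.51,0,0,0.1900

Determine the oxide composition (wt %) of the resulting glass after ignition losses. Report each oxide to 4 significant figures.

Glass mass = 109.9 lb (batch 157.9 − LOI 48.01).
Composition: Al2O3 20.03%, Li2O 0.5605%, SiO2 44.64%, CaO 21.10%, Na2O 13.67%

Every computation holds full float precision in all steps; mid-chain values appear with 4-significant-digit rounding alongside each step; each reported figure is rounded exactly once. All derived quantities, including LOI, five oxide percentages, totals, net glass mass, yield, are carried starting from the weights per 109.9 lb of glass at full precision, exactly as printed in question or answer.
Per-oxide mass from batch:
  Al2O3: 30.15·0.6529 + 8.236·0.2672 + 43.98·0.003000 = 22.02 lb
  Li2O: 8.236·0.07480 = 0.6161 lb
  SiO2: 8.236·0.6432 + 43.98·0.9951 = 49.06 lb
  CaO: 41.19·0.5630 = 23.19 lb
  Na2O: 34.37·0.4373 = 15.03 lb
LOI: 30.15·0.3471 + 8.236·0.01480 + 41.19·0.4370 + 34.37·0.5627 + 43.98·0.001900 = 48.01 lb
Resulting glass, batch − LOI: 157.9 − 48.01 = 109.9 lb (= Σ oxide masses)
wt % = oxide mass / glass mass × 100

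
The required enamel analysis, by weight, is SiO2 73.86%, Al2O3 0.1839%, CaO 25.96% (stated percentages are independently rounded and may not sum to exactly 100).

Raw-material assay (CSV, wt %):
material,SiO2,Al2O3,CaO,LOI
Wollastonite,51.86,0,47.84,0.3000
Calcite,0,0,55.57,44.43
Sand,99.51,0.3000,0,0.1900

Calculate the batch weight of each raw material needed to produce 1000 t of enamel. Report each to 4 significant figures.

Batch per 1000 t enamel:
  Wollastonite: 248.0 t
  Calcite: 253.7 t
  Sand: 613.0 t
Total batch = 1115 t; LOI loss = 114.6 t; yield = 89.72%

Values along the way are shown (rounded to 4 significant figures) across the worked steps. Exact precision is maintained all the way through. Every reported figure takes exactly one rounding. Derived quantities (LOI, the yield, totals, net glass mass, the three compositions) are computed from the weighed amounts on 1000 t of glass in full precision as written in question or answer.
The oxide mass targets at 1000 t enamel:
  SiO2: 73.86% × 1000 = 738.6 t
  Al2O3: 0.1839% × 1000 = 1.839 t
  CaO: 25.96% × 1000 = 259.6 t
Balance tally, oxide-wise, on the weights just shown, relative to the basis at hand (target by target, the sums agree once rounding is allowed for):
  SiO2: 248.0·0.5186 + 613.0·0.9951 = 738.6 t (target 738.6 t)
  Al2O3: 613.0·0.003000 = 1.839 t (target 1.839 t)
  CaO: 248.0·0.4784 + 253.7·0.5557 = 259.6 t (target 259.6 t)
Glass-mass closure: net batch after ignition = 1000 t (the targets, summed, come to 1000 t; versus the stated basis of 1000 t — gaps are rounding artifacts).
Adding the batch up: Σ batch = 1115 t; ignition loss, Σ(batch × LOI) = 114.6 t; the yield ratio, glass ÷ batch: 89.72%.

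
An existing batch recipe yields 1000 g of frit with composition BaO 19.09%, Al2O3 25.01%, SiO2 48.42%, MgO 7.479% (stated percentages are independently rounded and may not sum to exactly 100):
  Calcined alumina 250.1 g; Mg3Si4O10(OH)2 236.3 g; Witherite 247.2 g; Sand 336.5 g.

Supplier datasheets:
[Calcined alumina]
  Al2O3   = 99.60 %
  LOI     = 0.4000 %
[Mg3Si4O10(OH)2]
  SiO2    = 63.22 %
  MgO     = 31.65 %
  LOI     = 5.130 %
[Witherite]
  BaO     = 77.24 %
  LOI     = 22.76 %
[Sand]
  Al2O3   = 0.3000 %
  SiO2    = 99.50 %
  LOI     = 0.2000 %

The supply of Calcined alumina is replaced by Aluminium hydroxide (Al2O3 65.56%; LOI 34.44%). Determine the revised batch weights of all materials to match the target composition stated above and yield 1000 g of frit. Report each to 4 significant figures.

Revised batch per 1000 g frit:
  Aluminium hydroxide: 379.9 g
  Mg3Si4O10(OH)2: 236.3 g
  Witherite: 247.2 g
  Sand: 336.5 g
Total batch = 1200 g; LOI loss = 199.9 g

Every computation runs at full precision at each step — in-progress results are displayed (rounded to four significant figures) alongside each step. Every reported figure carries a single rounding. The derived quantities (glass mass, the four compositions, LOI, yield, totals) are carried using the weight values on 1000 g of glass in full float precision, as they appear in either problem or answer.
Per-oxide target masses for 1000 g frit:
  BaO: 19.09% × 1000 = 190.9 g
  Al2O3: 25.01% × 1000 = 250.1 g
  SiO2: 48.42% × 1000 = 484.2 g
  MgO: 7.479% × 1000 = 74.79 g
Verifying the oxide balance on the weights just shown, for the quoted basis mass (delivered sums recover each target exact up to rounding of places):
  BaO: 247.2·0.7724 = 190.9 g (target 190.9 g)
  Al2O3: 379.9·0.6556 + 336.5·0.003000 = 250.1 g (target 250.1 g)
  SiO2: 236.3·0.6322 + 336.5·0.9950 = 484.2 g (target 484.2 g)
  MgO: 236.3·0.3165 = 74.79 g (target 74.79 g)
Glass-mass closure: the batch minus its LOI: 1000 g (the targets, summed, come to 1000 g; against the stated basis, 1000 g — a pure rounding effect).
Whole-batch sum: Σ batch = 1200 g; LOI loss = Σ batch·LOI = 199.9 g; yield, glass over the total, = 83.34%.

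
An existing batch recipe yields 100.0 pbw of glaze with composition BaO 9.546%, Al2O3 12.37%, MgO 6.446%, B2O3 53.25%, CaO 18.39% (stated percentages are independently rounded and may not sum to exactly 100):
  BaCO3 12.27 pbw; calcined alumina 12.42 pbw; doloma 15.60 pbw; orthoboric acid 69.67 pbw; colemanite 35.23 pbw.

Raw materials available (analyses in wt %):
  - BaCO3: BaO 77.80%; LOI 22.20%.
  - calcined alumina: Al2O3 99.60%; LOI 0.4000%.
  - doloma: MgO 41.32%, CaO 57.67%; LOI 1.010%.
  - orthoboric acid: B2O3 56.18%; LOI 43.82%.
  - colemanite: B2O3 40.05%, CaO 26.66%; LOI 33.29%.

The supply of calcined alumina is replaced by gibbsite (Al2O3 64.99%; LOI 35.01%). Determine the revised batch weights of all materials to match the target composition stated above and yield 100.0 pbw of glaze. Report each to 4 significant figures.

The working math maintains exact precision at each step. Values along the way are printed rounded to 4 significant digits in the printout; each reported result is rounded just once. The derived quantities, including net glass mass, LOI, the five compositions, totals, the yield, are re-derived from the weighed amounts for 100.0 pbw of glass in full precision, as set out in problem or answer.
Oxide-by-oxide targets in 100.0 pbw glaze:
  BaO: 9.546% × 100.0 = 9.546 pbw
  Al2O3: 12.37% × 100.0 = 12.37 pbw
  MgO: 6.446% × 100.0 = 6.446 pbw
  B2O3: 53.25% × 100.0 = 53.25 pbw
  CaO: 18.39% × 100.0 = 18.39 pbw
Per-oxide balance check with the batch weights as given, on the stated basis (delivered sums recover each target once rounding is allowed for):
  BaO: 12.27·0.7780 = 9.546 pbw (target 9.546 pbw)
  Al2O3: 19.03·0.6499 = 12.37 pbw (target 12.37 pbw)
  MgO: 15.60·0.4132 = 6.446 pbw (target 6.446 pbw)
  B2O3: 69.67·0.5618 + 35.23·0.4005 = 53.25 pbw (target 53.25 pbw)
  CaO: 15.60·0.5767 + 35.23·0.2666 = 18.39 pbw (target 18.39 pbw)
Consistency of the glass mass: batch Σ − ignition loss = 100.0 pbw (the Σ of target masses is 100.0 pbw; basis as stated: 100.0 pbw — deltas are rounding alone).
Adding the batch up: Σ batch = 151.8 pbw; LOI loss = Σ batch·LOI = 51.80 pbw; glass ÷ batch gives a yield of 65.88%.

Revised batch per 100.0 pbw glaze:
  BaCO3: 12.27 pbw
  gibbsite: 19.03 pbw
  doloma: 15.60 pbw
  orthoboric acid: 69.67 pbw
  colemanite: 35.23 pbw
Total batch = 151.8 pbw; LOI loss = 51.80 pbw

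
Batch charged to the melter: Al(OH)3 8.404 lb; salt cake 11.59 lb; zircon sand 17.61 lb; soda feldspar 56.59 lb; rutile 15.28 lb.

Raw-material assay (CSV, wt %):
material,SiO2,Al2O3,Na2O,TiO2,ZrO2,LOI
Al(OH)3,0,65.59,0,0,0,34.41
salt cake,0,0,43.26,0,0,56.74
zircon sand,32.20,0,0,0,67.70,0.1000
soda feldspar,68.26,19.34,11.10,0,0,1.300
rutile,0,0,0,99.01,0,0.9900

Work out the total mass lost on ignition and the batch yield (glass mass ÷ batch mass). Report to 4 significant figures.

All internal work carries full precision all the way through; the intermediate values are displayed (rounded to 4 significant figures) across the worked steps; a single rounding yields every reported value — the derived quantities (five oxide percentages, net glass mass, ignition loss, the totals, the yield) are rebuilt in full float precision starting from the weights for 99.10 lb of glass as written in the question or the answer.
Ignition loss by material:
  Al(OH)3: 8.404 × 0.3441 = 2.892 lb
  salt cake: 11.59 × 0.5674 = 6.576 lb
  zircon sand: 17.61 × 0.001000 = 0.01761 lb
  soda feldspar: 56.59 × 0.01300 = 0.7357 lb
  rutile: 15.28 × 0.009900 = 0.1513 lb
Total LOI = 10.37 lb
Glass = batch − LOI = 109.5 − 10.37 = 99.10 lb

LOI loss = 10.37 lb; glass = 99.10 lb; yield = 90.53%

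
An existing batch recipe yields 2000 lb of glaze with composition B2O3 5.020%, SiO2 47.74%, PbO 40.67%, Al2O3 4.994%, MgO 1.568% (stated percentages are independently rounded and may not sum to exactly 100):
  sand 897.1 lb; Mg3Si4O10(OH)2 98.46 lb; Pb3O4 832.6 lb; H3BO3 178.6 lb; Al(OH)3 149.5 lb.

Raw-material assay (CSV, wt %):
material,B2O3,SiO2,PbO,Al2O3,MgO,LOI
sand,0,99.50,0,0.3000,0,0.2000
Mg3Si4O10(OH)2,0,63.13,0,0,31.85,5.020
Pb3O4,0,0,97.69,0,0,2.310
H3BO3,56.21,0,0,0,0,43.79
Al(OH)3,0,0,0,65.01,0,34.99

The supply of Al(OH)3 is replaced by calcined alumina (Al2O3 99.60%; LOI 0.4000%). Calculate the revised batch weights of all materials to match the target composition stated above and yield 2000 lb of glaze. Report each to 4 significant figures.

Revised batch per 2000 lb glaze:
  sand: 897.1 lb
  Mg3Si4O10(OH)2: 98.46 lb
  Pb3O4: 832.6 lb
  H3BO3: 178.6 lb
  calcined alumina: 97.58 lb
Total batch = 2104 lb; LOI loss = 104.6 lb

The intermediate values are shown, rounded to 4 significant digits, in the working — each numeric step holds full float precision at every stage. A single rounding finalizes every reported figure; all derived quantities are re-derived using the weight values at 2000 lb of glass at full float precision (five oxide percentages, yield, ignition loss, glass mass, totals) exactly as shown in the problem or answer text.
Per-oxide target masses for 2000 lb glaze:
  B2O3: 5.020% × 2000 = 100.4 lb
  SiO2: 47.74% × 2000 = 954.8 lb
  PbO: 40.67% × 2000 = 813.4 lb
  Al2O3: 4.994% × 2000 = 99.88 lb
  MgO: 1.568% × 2000 = 31.36 lb
Mass-balance tally per oxide applying the batch weights above, for the quoted basis mass (summed amounts equal target values net of answer rounding effects):
  B2O3: 178.6·0.5621 = 100.4 lb (target 100.4 lb)
  SiO2: 897.1·0.9950 + 98.46·0.6313 = 954.8 lb (target 954.8 lb)
  PbO: 832.6·0.9769 = 813.4 lb (target 813.4 lb)
  Al2O3: 897.1·0.003000 + 97.58·0.9960 = 99.88 lb (target 99.88 lb)
  MgO: 98.46·0.3185 = 31.36 lb (target 31.36 lb)
Glass-mass closure: net batch after ignition = 2000 lb (oxide target masses add up to 2000 lb; the stated basis being 2000 lb — a pure rounding effect).
Total batch = Σ batch = 2104 lb; ignition loss, Σ(batch × LOI) = 104.6 lb; as yield: glass ÷ batch → 95.03%.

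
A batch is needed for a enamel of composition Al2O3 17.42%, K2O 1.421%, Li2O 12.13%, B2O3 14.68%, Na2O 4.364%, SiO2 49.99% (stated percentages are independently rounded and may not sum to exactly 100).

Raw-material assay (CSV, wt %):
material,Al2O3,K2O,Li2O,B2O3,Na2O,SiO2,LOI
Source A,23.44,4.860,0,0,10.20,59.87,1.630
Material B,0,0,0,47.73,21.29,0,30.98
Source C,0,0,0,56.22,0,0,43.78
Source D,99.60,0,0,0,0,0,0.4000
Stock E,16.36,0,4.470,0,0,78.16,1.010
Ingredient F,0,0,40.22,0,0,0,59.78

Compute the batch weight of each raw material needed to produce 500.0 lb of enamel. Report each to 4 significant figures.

Batch per 500.0 lb enamel:
  Source A: 146.2 lb
  Material B: 32.45 lb
  Source C: 103.0 lb
  Source D: 18.91 lb
  Stock E: 207.8 lb
  Ingredient F: 127.7 lb
Total batch = 636.1 lb; LOI loss = 136.0 lb; yield = 78.61%

The whole derivation maintains exact precision from start to finish — the intermediate values appear with 4-significant-figure rounding in the working. Exactly one rounding lands on every reported figure — all derived quantities are computed at exact precision (yield, ignition loss, net glass mass, totals, the six compositions) from the weighed amounts on 500.0 lb of glass as written in the problem or answer text.
Target oxide masses per 500.0 lb enamel:
  Al2O3: 17.42% × 500.0 = 87.10 lb
  K2O: 1.421% × 500.0 = 7.105 lb
  Li2O: 12.13% × 500.0 = 60.65 lb
  B2O3: 14.68% × 500.0 = 73.40 lb
  Na2O: 4.364% × 500.0 = 21.82 lb
  SiO2: 49.99% × 500.0 = 250.0 lb
Mass-balance tally per oxide given the weights on record, for the quoted basis mass (sum by sum, the targets are met within answer rounding):
  Al2O3: 146.2·0.2344 + 18.91·0.9960 + 207.8·0.1636 = 87.10 lb (target 87.10 lb)
  K2O: 146.2·0.04860 = 7.105 lb (target 7.105 lb)
  Li2O: 207.8·0.04470 + 127.7·0.4022 = 60.65 lb (target 60.65 lb)
  B2O3: 32.45·0.4773 + 103.0·0.5622 = 73.39 lb (target 73.40 lb)
  Na2O: 146.2·0.1020 + 32.45·0.2129 = 21.82 lb (target 21.82 lb)
  SiO2: 146.2·0.5987 + 207.8·0.7816 = 249.9 lb (target 250.0 lb)
Mass balance on the glass: batch Σ − ignition loss = 500.0 lb (the Σ of target masses is 500.0 lb; against the stated basis, 500.0 lb — gaps are rounding artifacts).
Batch grand total — Σ batch = 636.1 lb; loss to ignition Σ batch·LOI = 136.0 lb; yield: glass divided by total = 78.61%.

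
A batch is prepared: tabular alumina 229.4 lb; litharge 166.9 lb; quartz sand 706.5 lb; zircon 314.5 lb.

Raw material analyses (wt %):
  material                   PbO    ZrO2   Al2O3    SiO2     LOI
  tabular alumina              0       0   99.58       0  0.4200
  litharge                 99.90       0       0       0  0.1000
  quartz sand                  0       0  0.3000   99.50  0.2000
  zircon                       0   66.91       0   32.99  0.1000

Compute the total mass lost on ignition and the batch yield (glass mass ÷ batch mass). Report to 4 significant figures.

All arithmetic keeps full float precision end to end. In-progress results are printed rounded off to 4 significant figures in the working; exactly one rounding lands on every reported result — the derived quantities are carried starting from the weights for 1414 lb of glass at exact precision (four oxide percentages, yield, glass mass, ignition loss, totals) exactly as shown in the problem or answer text.
LOI of each material in turn:
  tabular alumina: 229.4 × 0.004200 = 0.9635 lb
  litharge: 166.9 × 0.001000 = 0.1669 lb
  quartz sand: 706.5 × 0.002000 = 1.413 lb
  zircon: 314.5 × 0.001000 = 0.3145 lb
Total LOI = 2.858 lb
Glass = batch − LOI = 1417 − 2.858 = 1414 lb

LOI loss = 2.858 lb; glass = 1414 lb; yield = 99.80%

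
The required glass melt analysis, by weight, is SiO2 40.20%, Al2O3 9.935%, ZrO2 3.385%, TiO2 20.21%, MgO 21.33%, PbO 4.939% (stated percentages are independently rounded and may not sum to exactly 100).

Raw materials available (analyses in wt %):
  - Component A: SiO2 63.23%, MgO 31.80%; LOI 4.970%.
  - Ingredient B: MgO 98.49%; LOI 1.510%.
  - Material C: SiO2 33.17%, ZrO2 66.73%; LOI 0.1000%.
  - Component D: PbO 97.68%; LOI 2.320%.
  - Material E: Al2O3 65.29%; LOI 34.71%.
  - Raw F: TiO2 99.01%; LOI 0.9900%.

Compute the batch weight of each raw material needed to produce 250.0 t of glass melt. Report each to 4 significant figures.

All arithmetic runs at full float precision end to end. Mid-chain values are shown rounded off to 4 significant digits when written out. Each reported number receives exactly one rounding; the derived quantities are recomputed from the weighed amounts on 250.0 t of glass at full precision (LOI, glass mass, the totals, the six compositions, the yield), exactly as shown in problem or answer.
Target oxide masses per 250.0 t glass melt:
  SiO2: 40.20% × 250.0 = 100.5 t
  Al2O3: 9.935% × 250.0 = 24.84 t
  ZrO2: 3.385% × 250.0 = 8.462 t
  TiO2: 20.21% × 250.0 = 50.52 t
  MgO: 21.33% × 250.0 = 53.32 t
  PbO: 4.939% × 250.0 = 12.35 t
Per-oxide balance check working from each reported weight, under the basis named above (sum by sum, the targets are met once rounding is allowed for):
  SiO2: 152.3·0.6323 + 12.68·0.3317 = 100.5 t (target 100.5 t)
  Al2O3: 38.04·0.6529 = 24.84 t (target 24.84 t)
  ZrO2: 12.68·0.6673 = 8.461 t (target 8.462 t)
  TiO2: 51.03·0.9901 = 50.52 t (target 50.52 t)
  MgO: 152.3·0.3180 + 4.972·0.9849 = 53.33 t (target 53.32 t)
  PbO: 12.64·0.9768 = 12.35 t (target 12.35 t)
Auditing the glass mass value: batch Σ − ignition loss = 250.0 t (targets for the oxides total 250.0 t; stated basis 250.0 t — gaps are rounding artifacts).
Batch total: Σ batch = 271.7 t; ignition loss, Σ(batch × LOI) = 21.66 t; the yield ratio, glass ÷ batch: 92.03%.

Batch per 250.0 t glass melt:
  Component A: 152.3 t
  Ingredient B: 4.972 t
  Material C: 12.68 t
  Component D: 12.64 t
  Material E: 38.04 t
  Raw F: 51.03 t
Total batch = 271.7 t; LOI loss = 21.66 t; yield = 92.03%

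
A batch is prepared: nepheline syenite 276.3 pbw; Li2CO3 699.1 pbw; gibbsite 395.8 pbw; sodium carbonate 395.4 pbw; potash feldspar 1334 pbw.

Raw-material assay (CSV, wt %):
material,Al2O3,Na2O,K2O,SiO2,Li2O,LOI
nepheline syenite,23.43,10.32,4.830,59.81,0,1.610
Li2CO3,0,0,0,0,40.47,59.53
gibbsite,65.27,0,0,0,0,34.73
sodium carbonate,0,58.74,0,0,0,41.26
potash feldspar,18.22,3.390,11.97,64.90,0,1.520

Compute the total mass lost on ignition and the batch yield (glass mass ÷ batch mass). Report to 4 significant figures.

LOI loss = 741.5 pbw; glass = 2359 pbw; yield = 76.09%

Working values are rounded off to 4 significant digits wherever printed — every computation keeps full precision end to end. Each reported value undergoes a single rounding; the derived quantities are re-derived in full precision (glass mass, totals, LOI, the five compositions, yield) using the weight values at 2359 pbw of glass exactly as printed in the problem or answer text.
LOI of each material in turn:
  nepheline syenite: 276.3 × 0.01610 = 4.448 pbw
  Li2CO3: 699.1 × 0.5953 = 416.2 pbw
  gibbsite: 395.8 × 0.3473 = 137.5 pbw
  sodium carbonate: 395.4 × 0.4126 = 163.1 pbw
  potash feldspar: 1334 × 0.01520 = 20.28 pbw
Total LOI = 741.5 pbw
Glass = batch − LOI = 3101 − 741.5 = 2359 pbw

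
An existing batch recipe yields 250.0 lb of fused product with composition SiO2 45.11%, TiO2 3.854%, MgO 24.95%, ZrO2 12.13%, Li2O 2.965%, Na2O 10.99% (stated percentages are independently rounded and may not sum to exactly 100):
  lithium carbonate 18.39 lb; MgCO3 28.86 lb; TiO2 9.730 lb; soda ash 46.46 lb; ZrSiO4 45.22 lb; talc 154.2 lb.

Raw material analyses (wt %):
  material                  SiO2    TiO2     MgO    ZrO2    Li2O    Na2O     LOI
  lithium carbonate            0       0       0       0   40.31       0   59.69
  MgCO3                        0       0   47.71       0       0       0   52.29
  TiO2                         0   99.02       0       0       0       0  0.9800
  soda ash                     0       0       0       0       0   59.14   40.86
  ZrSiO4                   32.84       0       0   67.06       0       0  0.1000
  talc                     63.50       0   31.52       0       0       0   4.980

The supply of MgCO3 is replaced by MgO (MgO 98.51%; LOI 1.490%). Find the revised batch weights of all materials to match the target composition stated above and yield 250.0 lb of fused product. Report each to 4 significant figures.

Revised batch per 250.0 lb fused product:
  lithium carbonate: 18.39 lb
  MgO: 13.98 lb
  TiO2: 9.730 lb
  soda ash: 46.46 lb
  ZrSiO4: 45.22 lb
  talc: 154.2 lb
Total batch = 288.0 lb; LOI loss = 37.99 lb

All internal work holds full float precision at every stage. In-progress results are printed with 4-significant-figure rounding alongside each step; every reported number includes exactly one rounding. Derived quantities, which include the totals, the yield, six oxide percentages, ignition loss, net glass mass, are computed at full float precision, exactly as printed in the problem or answer text, using the weight values for 250.0 lb of glass.
The oxide mass targets at 250.0 lb fused product:
  SiO2: 45.11% × 250.0 = 112.8 lb
  TiO2: 3.854% × 250.0 = 9.635 lb
  MgO: 24.95% × 250.0 = 62.38 lb
  ZrO2: 12.13% × 250.0 = 30.32 lb
  Li2O: 2.965% × 250.0 = 7.412 lb
  Na2O: 10.99% × 250.0 = 27.48 lb
Checking each oxide sum working from each reported weight, per the basis as stated (summed amounts equal target values inside rounding margins):
  SiO2: 45.22·0.3284 + 154.2·0.6350 = 112.8 lb (target 112.8 lb)
  TiO2: 9.730·0.9902 = 9.635 lb (target 9.635 lb)
  MgO: 13.98·0.9851 + 154.2·0.3152 = 62.38 lb (target 62.38 lb)
  ZrO2: 45.22·0.6706 = 30.32 lb (target 30.32 lb)
  Li2O: 18.39·0.4031 = 7.413 lb (target 7.412 lb)
  Na2O: 46.46·0.5914 = 27.48 lb (target 27.48 lb)
Glass mass check: total charge less LOI = 250.0 lb (targets for the oxides total 250.0 lb; basis as stated: 250.0 lb — differing by rounding only).
Total batch = Σ batch = 288.0 lb; LOI loss = Σ batch·LOI = 37.99 lb; yield = glass ÷ total batch = 86.81%.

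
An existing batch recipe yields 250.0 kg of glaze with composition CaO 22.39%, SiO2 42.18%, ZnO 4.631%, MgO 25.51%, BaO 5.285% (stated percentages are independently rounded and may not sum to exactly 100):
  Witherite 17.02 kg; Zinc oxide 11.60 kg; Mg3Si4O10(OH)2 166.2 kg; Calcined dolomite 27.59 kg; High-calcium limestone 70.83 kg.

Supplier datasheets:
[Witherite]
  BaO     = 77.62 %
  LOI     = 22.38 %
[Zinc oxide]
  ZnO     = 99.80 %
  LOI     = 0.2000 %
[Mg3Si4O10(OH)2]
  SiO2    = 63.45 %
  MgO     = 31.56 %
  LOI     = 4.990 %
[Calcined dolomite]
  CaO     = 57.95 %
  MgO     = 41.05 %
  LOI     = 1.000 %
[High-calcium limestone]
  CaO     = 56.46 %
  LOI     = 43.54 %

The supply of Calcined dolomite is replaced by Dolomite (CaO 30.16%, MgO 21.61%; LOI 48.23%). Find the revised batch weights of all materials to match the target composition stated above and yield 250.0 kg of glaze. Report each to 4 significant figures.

Revised batch per 250.0 kg glaze:
  Witherite: 17.02 kg
  Zinc oxide: 11.60 kg
  Mg3Si4O10(OH)2: 166.2 kg
  Dolomite: 52.40 kg
  High-calcium limestone: 71.15 kg
Total batch = 318.4 kg; LOI loss = 68.38 kg

Mid-chain values appear (rounded to 4 significant figures) when written out. All internal work carries full float precision in every operation; every reported number takes a single rounding; the derived quantities, which include the totals, ignition loss, glass mass, the yield, the five compositions, are recomputed at full float precision, exactly as shown in the problem or the answer, from the weighed amounts per 250.0 kg of glass.
Per-oxide target masses for 250.0 kg glaze:
  CaO: 22.39% × 250.0 = 55.98 kg
  SiO2: 42.18% × 250.0 = 105.4 kg
  ZnO: 4.631% × 250.0 = 11.58 kg
  MgO: 25.51% × 250.0 = 63.78 kg
  BaO: 5.285% × 250.0 = 13.21 kg
Per-oxide balance check applying the batch weights above, relative to the basis at hand (sums match the target masses exact up to rounding of places):
  CaO: 52.40·0.3016 + 71.15·0.5646 = 55.98 kg (target 55.98 kg)
  SiO2: 166.2·0.6345 = 105.5 kg (target 105.4 kg)
  ZnO: 11.60·0.9980 = 11.58 kg (target 11.58 kg)
  MgO: 166.2·0.3156 + 52.40·0.2161 = 63.78 kg (target 63.78 kg)
  BaO: 17.02·0.7762 = 13.21 kg (target 13.21 kg)
Consistency of the glass mass: batch Σ − ignition loss = 250.0 kg (per-oxide target masses sum to 250.0 kg; basis as stated: 250.0 kg — a pure rounding effect).
Batch total: Σ batch = 318.4 kg; the LOI term Σ batch·LOI equals 68.38 kg; the yield ratio, glass ÷ batch: 78.52%.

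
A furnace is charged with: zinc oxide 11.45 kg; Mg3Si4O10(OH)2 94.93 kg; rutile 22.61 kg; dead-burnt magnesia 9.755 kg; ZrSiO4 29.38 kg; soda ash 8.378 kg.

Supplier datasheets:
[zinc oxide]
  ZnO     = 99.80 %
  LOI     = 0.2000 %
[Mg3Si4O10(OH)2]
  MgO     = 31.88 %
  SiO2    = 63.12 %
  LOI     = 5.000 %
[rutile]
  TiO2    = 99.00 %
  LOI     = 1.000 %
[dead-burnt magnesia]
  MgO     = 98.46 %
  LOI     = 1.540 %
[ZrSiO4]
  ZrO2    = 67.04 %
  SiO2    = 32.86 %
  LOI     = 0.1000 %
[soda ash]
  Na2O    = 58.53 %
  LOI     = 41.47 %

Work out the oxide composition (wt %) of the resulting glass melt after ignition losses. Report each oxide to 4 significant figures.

The whole derivation runs at full float precision at every stage. Working values appear, rounded to 4 significant figures, on the page; exactly one rounding lands on each reported figure. Derived quantities are recomputed in full float precision (yield, totals, six oxide percentages, LOI, net glass mass) using the weight values for 167.9 kg of glass, precisely as stated by the problem or answer text.
Mass of each oxide from the mix:
  ZrO2: 29.38·0.6704 = 19.70 kg
  Na2O: 8.378·0.5853 = 4.904 kg
  ZnO: 11.45·0.9980 = 11.43 kg
  TiO2: 22.61·0.9900 = 22.38 kg
  MgO: 94.93·0.3188 + 9.755·0.9846 = 39.87 kg
  SiO2: 94.93·0.6312 + 29.38·0.3286 = 69.57 kg
LOI: 11.45·0.002000 + 94.93·0.05000 + 22.61·0.01000 + 9.755·0.01540 + 29.38·0.001000 + 8.378·0.4147 = 8.649 kg
batch − LOI leaves glass = 176.5 − 8.649 = 167.9 kg (consistent with Σ oxide mass)
each wt % is 100 × oxide ÷ glass

Glass mass = 167.9 kg (batch 176.5 − LOI 8.649).
Composition: ZrO2 11.73%, Na2O 2.921%, ZnO 6.808%, TiO2 13.34%, MgO 23.75%, SiO2 41.45%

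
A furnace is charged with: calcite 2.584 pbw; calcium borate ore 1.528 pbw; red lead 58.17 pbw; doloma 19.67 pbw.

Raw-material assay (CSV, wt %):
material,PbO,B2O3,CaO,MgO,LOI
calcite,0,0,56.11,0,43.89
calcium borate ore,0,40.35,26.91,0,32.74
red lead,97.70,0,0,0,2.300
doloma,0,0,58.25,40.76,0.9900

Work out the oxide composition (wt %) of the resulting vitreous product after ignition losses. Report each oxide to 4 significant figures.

All arithmetic carries full precision all the way through — intermediates are printed with 4-significant-digit rounding at each printed step — every reported result takes just one rounding. The derived quantities (the yield, net glass mass, the totals, four oxide percentages, LOI) are carried in full float precision from the batch weights on 78.78 pbw of glass, precisely as stated by the problem or the answer.
Per-oxide mass from batch:
  PbO: 58.17·0.9770 = 56.83 pbw
  B2O3: 1.528·0.4035 = 0.6165 pbw
  CaO: 2.584·0.5611 + 1.528·0.2691 + 19.67·0.5825 = 13.32 pbw
  MgO: 19.67·0.4076 = 8.017 pbw
LOI: 2.584·0.4389 + 1.528·0.3274 + 58.17·0.02300 + 19.67·0.009900 = 3.167 pbw
Resulting glass, batch − LOI: 81.95 − 3.167 = 78.78 pbw (equal to the oxide-mass sum)
wt % = oxide mass / glass mass × 100

Glass mass = 78.78 pbw (batch 81.95 − LOI 3.167).
Composition: PbO 72.14%, B2O3 0.7826%, CaO 16.91%, MgO 10.18%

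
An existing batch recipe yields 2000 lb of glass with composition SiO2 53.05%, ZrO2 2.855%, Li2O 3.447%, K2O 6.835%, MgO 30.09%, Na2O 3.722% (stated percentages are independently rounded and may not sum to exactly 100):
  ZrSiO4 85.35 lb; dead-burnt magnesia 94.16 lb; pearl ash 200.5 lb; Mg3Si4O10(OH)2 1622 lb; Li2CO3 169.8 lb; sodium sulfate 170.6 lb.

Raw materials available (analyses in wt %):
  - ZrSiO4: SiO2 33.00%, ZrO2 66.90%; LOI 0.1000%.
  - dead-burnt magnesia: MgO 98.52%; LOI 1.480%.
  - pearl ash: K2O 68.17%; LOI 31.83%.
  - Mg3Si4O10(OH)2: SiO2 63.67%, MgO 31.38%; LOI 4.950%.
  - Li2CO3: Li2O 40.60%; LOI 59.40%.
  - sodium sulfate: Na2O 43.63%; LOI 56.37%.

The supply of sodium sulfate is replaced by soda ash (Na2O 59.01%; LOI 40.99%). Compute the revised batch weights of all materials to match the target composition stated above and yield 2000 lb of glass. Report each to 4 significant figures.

The whole derivation runs at exact precision from start to finish; values along the way appear (rounded to 4 significant digits) when written out — every reported value takes a single rounding — the derived quantities, which include the totals, ignition loss, yield, the six compositions, net glass mass, are carried at full float precision, as written in the question or the answer, from the weighed amounts for 2000 lb of glass.
The oxide mass targets at 2000 lb glass:
  SiO2: 53.05% × 2000 = 1061 lb
  ZrO2: 2.855% × 2000 = 57.10 lb
  Li2O: 3.447% × 2000 = 68.94 lb
  K2O: 6.835% × 2000 = 136.7 lb
  MgO: 30.09% × 2000 = 601.8 lb
  Na2O: 3.722% × 2000 = 74.44 lb
Balance tally, oxide-wise, applying the batch weights above, against the basis in use (summed amounts equal target values net of answer rounding effects):
  SiO2: 85.35·0.3300 + 1622·0.6367 = 1061 lb (target 1061 lb)
  ZrO2: 85.35·0.6690 = 57.10 lb (target 57.10 lb)
  Li2O: 169.8·0.4060 = 68.94 lb (target 68.94 lb)
  K2O: 200.5·0.6817 = 136.7 lb (target 136.7 lb)
  MgO: 94.16·0.9852 + 1622·0.3138 = 601.8 lb (target 601.8 lb)
  Na2O: 126.1·0.5901 = 74.41 lb (target 74.44 lb)
Glass-mass closure: Σ batch − LOI loss = 2000 lb (targets for the oxides total 2000 lb; with the basis standing at 2000 lb — rounding explains the deltas).
Adding the batch up: Σ batch = 2298 lb; loss to ignition Σ batch·LOI = 298.1 lb; yield = glass ÷ total batch = 87.03%.

Revised batch per 2000 lb glass:
  ZrSiO4: 85.35 lb
  dead-burnt magnesia: 94.16 lb
  pearl ash: 200.5 lb
  Mg3Si4O10(OH)2: 1622 lb
  Li2CO3: 169.8 lb
  soda ash: 126.1 lb
Total batch = 2298 lb; LOI loss = 298.1 lb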